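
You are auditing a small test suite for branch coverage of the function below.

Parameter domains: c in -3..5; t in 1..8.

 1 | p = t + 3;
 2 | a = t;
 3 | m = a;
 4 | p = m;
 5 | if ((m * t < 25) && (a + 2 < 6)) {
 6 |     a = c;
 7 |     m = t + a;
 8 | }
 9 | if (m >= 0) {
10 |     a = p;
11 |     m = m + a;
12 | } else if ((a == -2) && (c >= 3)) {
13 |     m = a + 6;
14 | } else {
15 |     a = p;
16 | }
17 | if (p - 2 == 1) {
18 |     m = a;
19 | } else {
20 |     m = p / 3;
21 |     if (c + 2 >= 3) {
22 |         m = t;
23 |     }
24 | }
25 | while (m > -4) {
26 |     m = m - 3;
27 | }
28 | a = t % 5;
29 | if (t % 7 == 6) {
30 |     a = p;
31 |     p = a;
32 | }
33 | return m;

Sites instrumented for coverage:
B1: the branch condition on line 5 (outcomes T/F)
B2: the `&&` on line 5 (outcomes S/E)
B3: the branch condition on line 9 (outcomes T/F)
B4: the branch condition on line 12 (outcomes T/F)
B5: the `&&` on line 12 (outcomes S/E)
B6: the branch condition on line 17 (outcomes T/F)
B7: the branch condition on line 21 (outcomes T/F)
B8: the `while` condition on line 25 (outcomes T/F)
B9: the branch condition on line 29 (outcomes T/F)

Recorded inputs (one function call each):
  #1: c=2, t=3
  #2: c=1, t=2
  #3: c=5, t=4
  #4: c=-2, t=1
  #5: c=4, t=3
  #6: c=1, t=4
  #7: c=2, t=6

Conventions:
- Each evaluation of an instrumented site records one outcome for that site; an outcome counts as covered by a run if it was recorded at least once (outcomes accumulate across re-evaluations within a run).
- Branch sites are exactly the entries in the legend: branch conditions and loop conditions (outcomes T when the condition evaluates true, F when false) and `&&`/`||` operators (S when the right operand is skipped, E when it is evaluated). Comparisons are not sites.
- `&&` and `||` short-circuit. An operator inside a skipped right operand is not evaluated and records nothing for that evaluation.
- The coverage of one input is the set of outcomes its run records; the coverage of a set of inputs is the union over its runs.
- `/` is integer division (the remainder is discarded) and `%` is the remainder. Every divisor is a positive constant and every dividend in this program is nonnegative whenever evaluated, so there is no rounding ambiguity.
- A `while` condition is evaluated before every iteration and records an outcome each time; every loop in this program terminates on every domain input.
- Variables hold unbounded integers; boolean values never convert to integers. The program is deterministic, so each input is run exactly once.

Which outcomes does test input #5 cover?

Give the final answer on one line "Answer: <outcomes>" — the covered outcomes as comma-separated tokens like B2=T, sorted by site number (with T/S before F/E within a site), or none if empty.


Running input #5 (c=4, t=3), event by event:
  B2->E, B1->T, B3->T, B6->T, B8->T, B8->T, B8->T, B8->F, B9->F
deduplicating events, the covered set is: B1=T, B2=E, B3=T, B6=T, B8=T, B8=F, B9=F
Answer: B1=T, B2=E, B3=T, B6=T, B8=T, B8=F, B9=F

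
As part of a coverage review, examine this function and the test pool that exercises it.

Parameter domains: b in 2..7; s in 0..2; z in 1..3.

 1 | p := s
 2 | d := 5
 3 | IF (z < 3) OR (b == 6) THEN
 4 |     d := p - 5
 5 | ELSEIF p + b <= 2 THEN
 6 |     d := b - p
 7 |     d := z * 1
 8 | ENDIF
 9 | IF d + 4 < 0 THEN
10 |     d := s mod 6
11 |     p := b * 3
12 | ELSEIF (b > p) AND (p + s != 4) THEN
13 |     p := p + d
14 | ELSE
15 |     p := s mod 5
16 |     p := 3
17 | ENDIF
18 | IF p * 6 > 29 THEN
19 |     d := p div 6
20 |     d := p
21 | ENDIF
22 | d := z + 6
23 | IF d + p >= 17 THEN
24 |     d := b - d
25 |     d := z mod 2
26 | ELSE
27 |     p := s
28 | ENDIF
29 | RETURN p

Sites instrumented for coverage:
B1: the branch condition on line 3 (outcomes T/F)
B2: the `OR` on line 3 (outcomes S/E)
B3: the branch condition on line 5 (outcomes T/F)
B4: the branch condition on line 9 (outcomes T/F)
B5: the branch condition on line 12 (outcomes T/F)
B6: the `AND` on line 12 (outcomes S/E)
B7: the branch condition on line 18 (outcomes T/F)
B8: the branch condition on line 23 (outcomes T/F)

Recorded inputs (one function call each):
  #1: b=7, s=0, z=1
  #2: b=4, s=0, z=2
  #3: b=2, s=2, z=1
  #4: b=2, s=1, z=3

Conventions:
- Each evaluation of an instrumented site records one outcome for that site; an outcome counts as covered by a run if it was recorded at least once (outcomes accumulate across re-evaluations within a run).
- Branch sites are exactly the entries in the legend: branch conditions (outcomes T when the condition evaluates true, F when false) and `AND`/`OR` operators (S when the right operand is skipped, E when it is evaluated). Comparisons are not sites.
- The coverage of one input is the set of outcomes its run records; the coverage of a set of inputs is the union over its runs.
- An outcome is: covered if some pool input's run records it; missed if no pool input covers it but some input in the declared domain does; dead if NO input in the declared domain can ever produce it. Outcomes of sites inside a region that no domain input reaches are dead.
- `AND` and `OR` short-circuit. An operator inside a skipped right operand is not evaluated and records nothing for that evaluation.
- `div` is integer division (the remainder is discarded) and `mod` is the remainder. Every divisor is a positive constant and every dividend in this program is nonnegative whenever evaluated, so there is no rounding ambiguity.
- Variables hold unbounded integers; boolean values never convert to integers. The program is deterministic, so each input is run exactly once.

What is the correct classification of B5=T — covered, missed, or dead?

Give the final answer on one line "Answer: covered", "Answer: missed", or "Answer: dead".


B5=T is recorded by pool input(s) 4 -> covered
Answer: covered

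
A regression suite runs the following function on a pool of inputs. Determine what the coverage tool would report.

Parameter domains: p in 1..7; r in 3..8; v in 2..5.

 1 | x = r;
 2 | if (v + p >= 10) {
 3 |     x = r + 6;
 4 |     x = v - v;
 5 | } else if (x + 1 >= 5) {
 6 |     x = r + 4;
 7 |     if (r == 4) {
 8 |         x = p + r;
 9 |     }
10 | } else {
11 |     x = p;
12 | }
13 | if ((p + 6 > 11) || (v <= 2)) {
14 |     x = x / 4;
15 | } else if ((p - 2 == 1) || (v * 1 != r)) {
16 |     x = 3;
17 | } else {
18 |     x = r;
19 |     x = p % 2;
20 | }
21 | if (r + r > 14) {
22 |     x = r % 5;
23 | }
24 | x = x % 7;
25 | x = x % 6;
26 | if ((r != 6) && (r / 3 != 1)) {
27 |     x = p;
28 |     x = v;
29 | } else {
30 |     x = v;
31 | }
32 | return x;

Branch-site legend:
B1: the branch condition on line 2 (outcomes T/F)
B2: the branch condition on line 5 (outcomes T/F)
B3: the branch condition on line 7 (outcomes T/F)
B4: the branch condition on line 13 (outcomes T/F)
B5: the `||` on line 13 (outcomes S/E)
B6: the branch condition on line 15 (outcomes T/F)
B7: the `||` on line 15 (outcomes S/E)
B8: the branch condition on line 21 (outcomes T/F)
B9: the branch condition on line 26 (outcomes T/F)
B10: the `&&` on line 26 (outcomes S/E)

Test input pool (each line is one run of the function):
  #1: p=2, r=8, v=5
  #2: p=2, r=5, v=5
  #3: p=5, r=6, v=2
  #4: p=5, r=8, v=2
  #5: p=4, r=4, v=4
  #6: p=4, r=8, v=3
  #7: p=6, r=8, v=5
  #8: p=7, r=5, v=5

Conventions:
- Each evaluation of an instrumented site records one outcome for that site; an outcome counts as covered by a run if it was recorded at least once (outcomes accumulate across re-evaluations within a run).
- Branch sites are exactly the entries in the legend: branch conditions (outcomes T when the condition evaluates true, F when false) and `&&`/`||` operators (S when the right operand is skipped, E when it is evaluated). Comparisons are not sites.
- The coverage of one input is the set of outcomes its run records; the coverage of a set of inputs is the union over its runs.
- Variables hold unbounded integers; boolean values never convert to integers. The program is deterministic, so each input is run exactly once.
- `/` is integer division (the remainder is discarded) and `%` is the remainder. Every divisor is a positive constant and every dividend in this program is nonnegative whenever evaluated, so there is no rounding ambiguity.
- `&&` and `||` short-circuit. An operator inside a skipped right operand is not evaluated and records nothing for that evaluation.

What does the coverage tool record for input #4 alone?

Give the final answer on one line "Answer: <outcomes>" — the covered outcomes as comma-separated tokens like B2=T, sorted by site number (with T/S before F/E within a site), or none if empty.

Tracing the run of input #4 (p=5, r=8, v=2):
  B1->F, B2->T, B3->F, B5->E, B4->T, B8->T, B10->E, B9->T
as a set, this run covers: B1=F, B2=T, B3=F, B4=T, B5=E, B8=T, B9=T, B10=E

Answer: B1=F, B2=T, B3=F, B4=T, B5=E, B8=T, B9=T, B10=E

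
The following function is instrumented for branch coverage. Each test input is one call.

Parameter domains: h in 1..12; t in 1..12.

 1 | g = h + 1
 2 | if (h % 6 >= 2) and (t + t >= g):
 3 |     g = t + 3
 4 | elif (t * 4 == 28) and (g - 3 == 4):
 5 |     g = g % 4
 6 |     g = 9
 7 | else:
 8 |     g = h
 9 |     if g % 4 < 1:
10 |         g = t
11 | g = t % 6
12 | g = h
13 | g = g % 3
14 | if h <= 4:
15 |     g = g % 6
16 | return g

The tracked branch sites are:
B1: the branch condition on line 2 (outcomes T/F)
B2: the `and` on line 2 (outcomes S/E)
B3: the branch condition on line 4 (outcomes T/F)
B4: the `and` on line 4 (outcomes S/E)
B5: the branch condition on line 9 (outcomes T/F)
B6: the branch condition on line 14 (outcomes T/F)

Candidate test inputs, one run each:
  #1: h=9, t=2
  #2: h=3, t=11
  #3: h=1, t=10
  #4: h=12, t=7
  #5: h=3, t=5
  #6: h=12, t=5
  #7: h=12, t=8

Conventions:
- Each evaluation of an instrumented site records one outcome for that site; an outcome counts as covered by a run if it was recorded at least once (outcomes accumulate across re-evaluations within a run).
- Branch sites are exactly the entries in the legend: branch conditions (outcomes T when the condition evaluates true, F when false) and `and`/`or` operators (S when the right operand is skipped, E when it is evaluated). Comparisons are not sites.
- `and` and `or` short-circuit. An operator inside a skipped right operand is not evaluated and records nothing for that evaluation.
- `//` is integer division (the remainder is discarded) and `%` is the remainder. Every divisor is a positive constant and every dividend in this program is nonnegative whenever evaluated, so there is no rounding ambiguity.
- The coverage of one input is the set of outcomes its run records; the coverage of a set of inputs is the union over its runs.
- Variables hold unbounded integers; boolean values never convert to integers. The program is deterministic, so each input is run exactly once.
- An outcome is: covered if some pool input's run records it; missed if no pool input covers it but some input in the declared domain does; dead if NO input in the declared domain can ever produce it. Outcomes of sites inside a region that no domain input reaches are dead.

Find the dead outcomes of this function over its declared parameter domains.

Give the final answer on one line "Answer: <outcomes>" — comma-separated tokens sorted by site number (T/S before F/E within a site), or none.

sweeping the full domain (144 inputs) for each outcome:
  reachable outcomes have witnesses, e.g. B1=T (e.g. h=2, t=2), B1=F (e.g. h=1, t=1), B2=S (e.g. h=1, t=1), B2=E (e.g. h=2, t=1)

Answer: none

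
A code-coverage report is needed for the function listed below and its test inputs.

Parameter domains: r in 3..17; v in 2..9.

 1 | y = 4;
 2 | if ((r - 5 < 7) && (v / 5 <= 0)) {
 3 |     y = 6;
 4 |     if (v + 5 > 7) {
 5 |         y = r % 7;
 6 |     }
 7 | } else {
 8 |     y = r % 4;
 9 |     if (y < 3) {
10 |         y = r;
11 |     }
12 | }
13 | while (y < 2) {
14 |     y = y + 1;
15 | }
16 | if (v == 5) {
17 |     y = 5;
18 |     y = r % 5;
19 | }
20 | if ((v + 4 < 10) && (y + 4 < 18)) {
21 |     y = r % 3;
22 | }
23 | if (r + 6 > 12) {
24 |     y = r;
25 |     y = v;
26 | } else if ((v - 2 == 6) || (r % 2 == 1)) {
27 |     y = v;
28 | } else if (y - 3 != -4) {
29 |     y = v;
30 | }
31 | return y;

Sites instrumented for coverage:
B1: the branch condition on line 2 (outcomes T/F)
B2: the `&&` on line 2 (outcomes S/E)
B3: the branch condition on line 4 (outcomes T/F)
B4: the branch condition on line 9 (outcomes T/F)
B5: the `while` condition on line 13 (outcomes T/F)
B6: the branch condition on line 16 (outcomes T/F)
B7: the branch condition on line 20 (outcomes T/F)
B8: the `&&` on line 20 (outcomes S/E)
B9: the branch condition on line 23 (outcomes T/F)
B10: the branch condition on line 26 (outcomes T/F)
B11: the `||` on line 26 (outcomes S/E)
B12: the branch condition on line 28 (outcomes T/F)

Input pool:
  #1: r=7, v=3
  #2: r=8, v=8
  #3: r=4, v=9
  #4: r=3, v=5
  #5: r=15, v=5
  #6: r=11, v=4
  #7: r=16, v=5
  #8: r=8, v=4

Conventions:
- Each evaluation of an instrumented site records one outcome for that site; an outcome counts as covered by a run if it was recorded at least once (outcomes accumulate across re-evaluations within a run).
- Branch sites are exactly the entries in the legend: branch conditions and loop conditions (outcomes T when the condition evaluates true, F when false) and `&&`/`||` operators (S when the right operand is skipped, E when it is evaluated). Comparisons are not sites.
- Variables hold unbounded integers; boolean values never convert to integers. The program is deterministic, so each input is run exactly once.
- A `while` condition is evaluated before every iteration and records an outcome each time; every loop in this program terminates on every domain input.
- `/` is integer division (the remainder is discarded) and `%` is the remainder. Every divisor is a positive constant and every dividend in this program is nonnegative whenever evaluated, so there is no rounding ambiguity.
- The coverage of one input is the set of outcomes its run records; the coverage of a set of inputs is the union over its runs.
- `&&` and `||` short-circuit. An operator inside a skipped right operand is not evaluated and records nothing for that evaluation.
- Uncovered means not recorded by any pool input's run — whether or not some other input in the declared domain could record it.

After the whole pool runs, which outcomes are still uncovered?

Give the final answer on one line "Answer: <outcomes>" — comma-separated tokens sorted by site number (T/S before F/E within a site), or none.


test 1 (r=7, v=3) hits B1=T, B2=E, B3=T, B5=T, B5=F, B6=F, B7=T, B8=E, B9=T
test 2 (r=8, v=8) hits B1=F, B2=E, B4=T, B5=F, B6=F, B7=F, B8=S, B9=T
test 3 (r=4, v=9) hits B1=F, B2=E, B4=T, B5=F, B6=F, B7=F, B8=S, B9=F, B10=F, B11=E, B12=T
test 4 (r=3, v=5) hits B1=F, B2=E, B4=F, B5=F, B6=T, B7=T, B8=E, B9=F, B10=T, B11=E
test 5 (r=15, v=5) hits B1=F, B2=S, B4=F, B5=F, B6=T, B7=T, B8=E, B9=T
test 6 (r=11, v=4) hits B1=T, B2=E, B3=T, B5=F, B6=F, B7=T, B8=E, B9=T
test 7 (r=16, v=5) hits B1=F, B2=S, B4=T, B5=F, B6=T, B7=T, B8=E, B9=T
test 8 (r=8, v=4) hits B1=T, B2=E, B3=T, B5=T, B5=F, B6=F, B7=T, B8=E, B9=T
union over the pool: B1=T, B1=F, B2=S, B2=E, B3=T, B4=T, B4=F, B5=T, B5=F, B6=T, B6=F, B7=T, B7=F, B8=S, B8=E, B9=T, B9=F, B10=T, B10=F, B11=E, B12=T
uncovered (3 of 24): B3=F, B11=S, B12=F
Answer: B3=F, B11=S, B12=F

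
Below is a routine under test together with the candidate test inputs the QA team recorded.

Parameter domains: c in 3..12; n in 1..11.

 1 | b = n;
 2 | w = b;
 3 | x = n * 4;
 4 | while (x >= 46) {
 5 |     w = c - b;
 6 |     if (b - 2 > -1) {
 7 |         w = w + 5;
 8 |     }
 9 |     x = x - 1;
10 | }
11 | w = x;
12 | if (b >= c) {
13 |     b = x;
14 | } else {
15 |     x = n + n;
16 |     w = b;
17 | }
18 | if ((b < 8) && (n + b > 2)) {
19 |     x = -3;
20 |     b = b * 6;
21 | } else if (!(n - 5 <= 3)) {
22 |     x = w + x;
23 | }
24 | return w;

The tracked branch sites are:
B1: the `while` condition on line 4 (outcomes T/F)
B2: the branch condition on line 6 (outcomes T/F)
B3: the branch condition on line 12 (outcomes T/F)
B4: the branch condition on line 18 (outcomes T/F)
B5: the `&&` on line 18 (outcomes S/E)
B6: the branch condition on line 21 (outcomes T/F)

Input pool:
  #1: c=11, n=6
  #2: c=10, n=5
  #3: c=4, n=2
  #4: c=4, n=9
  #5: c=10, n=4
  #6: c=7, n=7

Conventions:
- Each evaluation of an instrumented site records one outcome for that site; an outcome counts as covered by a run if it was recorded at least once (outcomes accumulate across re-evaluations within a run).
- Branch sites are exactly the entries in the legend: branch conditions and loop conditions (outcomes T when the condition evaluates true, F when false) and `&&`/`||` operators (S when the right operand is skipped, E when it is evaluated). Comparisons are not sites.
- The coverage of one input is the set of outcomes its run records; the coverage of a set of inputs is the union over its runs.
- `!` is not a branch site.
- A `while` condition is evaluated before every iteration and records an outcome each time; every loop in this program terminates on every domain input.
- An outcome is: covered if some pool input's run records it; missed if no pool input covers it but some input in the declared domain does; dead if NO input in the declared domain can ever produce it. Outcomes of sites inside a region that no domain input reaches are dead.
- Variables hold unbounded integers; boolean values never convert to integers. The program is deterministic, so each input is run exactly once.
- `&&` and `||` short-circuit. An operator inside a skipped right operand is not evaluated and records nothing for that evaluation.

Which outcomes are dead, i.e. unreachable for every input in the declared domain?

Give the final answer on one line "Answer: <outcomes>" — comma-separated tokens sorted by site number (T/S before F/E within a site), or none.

exhaustive pass over the 110-input domain:
  B1=T: no domain input ever produces it -> dead
  B2=T: no domain input ever produces it -> dead
  B2=F: no domain input ever produces it -> dead
  reachable outcomes have witnesses, e.g. B1=F (e.g. c=3, n=1), B3=T (e.g. c=3, n=3), B3=F (e.g. c=3, n=1), B4=T (e.g. c=3, n=2)

Answer: B1=T, B2=T, B2=F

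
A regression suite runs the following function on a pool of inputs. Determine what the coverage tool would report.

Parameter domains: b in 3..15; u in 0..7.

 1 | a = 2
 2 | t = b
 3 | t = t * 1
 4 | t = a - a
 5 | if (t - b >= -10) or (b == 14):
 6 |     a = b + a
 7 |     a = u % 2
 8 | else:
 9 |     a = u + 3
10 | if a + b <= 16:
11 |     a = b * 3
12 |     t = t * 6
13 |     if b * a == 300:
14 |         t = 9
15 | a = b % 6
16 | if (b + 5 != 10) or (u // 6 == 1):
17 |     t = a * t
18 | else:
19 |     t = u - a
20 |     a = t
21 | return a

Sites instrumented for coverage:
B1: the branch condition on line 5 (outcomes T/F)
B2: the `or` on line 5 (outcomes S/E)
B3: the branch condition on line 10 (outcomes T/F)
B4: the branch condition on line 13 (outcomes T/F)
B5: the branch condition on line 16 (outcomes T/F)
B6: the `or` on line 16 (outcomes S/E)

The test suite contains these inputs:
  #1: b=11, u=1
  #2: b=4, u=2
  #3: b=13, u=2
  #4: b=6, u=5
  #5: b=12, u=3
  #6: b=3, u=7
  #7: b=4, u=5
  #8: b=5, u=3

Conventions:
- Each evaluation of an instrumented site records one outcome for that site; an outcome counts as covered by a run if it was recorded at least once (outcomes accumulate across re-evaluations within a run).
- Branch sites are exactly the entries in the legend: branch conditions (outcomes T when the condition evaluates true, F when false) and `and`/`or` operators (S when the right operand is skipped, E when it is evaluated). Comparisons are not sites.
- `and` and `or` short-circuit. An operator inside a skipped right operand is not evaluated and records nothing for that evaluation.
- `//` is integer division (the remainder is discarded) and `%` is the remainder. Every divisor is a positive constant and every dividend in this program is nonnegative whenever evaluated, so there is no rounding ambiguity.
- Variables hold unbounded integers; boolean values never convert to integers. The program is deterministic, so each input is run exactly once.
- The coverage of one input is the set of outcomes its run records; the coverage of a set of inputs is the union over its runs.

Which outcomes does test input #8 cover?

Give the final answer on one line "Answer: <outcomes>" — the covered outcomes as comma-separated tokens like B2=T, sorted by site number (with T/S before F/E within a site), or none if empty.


Event log for input #8 (b=5, u=3):
  B2->S, B1->T, B3->T, B4->F, B6->E, B5->F
collecting distinct outcomes: B1=T, B2=S, B3=T, B4=F, B5=F, B6=E
Answer: B1=T, B2=S, B3=T, B4=F, B5=F, B6=E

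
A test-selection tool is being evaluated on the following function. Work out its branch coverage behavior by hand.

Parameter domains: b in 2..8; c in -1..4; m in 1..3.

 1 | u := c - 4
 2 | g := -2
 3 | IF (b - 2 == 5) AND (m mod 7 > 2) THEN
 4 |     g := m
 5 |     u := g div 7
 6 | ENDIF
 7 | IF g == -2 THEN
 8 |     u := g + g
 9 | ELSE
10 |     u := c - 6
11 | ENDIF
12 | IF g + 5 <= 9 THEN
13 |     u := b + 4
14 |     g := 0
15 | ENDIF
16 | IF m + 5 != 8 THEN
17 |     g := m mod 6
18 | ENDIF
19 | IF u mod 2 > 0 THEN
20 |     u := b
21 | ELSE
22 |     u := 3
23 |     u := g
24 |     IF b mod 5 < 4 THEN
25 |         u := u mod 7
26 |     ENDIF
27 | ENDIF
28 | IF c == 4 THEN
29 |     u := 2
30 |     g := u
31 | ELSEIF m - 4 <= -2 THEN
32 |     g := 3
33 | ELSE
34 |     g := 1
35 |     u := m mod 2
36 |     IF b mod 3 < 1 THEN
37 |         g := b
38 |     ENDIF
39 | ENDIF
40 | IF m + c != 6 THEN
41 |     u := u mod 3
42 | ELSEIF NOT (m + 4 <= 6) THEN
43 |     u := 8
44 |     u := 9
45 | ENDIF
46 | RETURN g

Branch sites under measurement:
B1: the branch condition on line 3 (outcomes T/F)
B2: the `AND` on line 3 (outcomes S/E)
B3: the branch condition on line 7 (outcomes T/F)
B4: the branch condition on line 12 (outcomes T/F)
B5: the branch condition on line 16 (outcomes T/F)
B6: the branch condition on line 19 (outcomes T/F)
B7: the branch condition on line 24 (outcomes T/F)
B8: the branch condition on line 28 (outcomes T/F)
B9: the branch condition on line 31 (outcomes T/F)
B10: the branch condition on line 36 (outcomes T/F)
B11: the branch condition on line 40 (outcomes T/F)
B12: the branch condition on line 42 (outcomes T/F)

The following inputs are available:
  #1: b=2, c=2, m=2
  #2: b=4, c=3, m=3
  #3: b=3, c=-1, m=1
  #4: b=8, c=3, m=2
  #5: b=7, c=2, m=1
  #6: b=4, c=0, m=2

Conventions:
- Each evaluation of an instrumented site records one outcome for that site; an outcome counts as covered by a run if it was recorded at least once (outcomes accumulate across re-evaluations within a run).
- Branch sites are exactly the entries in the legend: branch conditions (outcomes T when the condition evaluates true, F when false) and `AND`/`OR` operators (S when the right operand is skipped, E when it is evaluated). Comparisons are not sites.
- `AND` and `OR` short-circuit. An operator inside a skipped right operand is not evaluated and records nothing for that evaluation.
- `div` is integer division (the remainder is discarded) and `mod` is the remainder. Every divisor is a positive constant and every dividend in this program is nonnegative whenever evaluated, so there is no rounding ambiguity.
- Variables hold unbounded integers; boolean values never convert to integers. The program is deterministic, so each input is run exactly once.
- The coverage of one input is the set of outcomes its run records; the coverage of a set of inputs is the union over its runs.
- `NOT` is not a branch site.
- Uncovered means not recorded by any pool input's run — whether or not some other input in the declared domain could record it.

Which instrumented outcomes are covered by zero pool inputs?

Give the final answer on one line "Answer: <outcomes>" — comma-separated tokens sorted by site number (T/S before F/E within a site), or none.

#1 (b=2, c=2, m=2) -> covered: B1=F, B2=S, B3=T, B4=T, B5=T, B6=F, B7=T, B8=F, B9=T, B11=T
#2 (b=4, c=3, m=3) -> covered: B1=F, B2=S, B3=T, B4=T, B5=F, B6=F, B7=F, B8=F, B9=F, B10=F, B11=F, B12=T
#3 (b=3, c=-1, m=1) -> covered: B1=F, B2=S, B3=T, B4=T, B5=T, B6=T, B8=F, B9=T, B11=T
#4 (b=8, c=3, m=2) -> covered: B1=F, B2=S, B3=T, B4=T, B5=T, B6=F, B7=T, B8=F, B9=T, B11=T
#5 (b=7, c=2, m=1) -> covered: B1=F, B2=E, B3=T, B4=T, B5=T, B6=T, B8=F, B9=T, B11=T
#6 (b=4, c=0, m=2) -> covered: B1=F, B2=S, B3=T, B4=T, B5=T, B6=F, B7=F, B8=F, B9=T, B11=T
union over the pool: B1=F, B2=S, B2=E, B3=T, B4=T, B5=T, B5=F, B6=T, B6=F, B7=T, B7=F, B8=F, B9=T, B9=F, B10=F, B11=T, B11=F, B12=T
uncovered (6 of 24): B1=T, B3=F, B4=F, B8=T, B10=T, B12=F

Answer: B1=T, B3=F, B4=F, B8=T, B10=T, B12=F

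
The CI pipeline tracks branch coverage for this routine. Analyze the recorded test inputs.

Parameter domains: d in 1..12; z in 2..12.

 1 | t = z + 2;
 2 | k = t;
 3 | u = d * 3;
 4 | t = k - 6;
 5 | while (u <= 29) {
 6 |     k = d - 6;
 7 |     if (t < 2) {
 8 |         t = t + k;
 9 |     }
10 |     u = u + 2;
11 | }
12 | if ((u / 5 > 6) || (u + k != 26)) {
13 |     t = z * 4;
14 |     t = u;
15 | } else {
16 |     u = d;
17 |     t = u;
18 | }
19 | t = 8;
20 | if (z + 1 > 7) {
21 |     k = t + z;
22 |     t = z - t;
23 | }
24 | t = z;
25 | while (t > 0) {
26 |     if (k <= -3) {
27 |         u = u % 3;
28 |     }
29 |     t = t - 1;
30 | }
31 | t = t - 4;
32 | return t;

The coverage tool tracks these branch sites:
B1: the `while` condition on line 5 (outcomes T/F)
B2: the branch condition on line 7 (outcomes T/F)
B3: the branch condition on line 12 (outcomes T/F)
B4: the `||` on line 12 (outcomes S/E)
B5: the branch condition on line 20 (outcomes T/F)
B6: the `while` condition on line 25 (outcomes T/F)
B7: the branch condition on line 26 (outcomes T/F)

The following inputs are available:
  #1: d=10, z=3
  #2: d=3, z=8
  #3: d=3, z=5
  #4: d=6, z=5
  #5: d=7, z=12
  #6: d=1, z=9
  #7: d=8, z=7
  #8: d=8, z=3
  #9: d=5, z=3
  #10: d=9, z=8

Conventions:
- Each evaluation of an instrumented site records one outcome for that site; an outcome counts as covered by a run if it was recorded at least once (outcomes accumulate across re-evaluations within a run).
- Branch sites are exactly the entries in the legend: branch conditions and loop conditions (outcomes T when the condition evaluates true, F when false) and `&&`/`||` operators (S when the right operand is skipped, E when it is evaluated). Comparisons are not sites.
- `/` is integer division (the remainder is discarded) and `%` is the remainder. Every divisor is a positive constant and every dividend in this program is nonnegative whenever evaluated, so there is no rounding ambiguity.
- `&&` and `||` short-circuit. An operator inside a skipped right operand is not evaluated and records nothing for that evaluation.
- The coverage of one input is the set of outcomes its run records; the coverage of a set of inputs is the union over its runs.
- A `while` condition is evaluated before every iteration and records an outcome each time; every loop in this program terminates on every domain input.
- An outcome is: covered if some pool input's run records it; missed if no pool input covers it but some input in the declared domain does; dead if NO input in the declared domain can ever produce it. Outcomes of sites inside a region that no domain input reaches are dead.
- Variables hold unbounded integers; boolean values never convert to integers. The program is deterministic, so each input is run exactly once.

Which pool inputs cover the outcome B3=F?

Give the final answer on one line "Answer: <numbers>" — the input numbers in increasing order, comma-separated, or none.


input #1 (d=10, z=3): does not record B3=F
input #2 (d=3, z=8): does not record B3=F
input #3 (d=3, z=5): does not record B3=F
input #4 (d=6, z=5): does not record B3=F
input #5 (d=7, z=12): does not record B3=F
input #6 (d=1, z=9): records B3=F
input #7 (d=8, z=7): does not record B3=F
input #8 (d=8, z=3): does not record B3=F
input #9 (d=5, z=3): does not record B3=F
input #10 (d=9, z=8): does not record B3=F
Answer: 6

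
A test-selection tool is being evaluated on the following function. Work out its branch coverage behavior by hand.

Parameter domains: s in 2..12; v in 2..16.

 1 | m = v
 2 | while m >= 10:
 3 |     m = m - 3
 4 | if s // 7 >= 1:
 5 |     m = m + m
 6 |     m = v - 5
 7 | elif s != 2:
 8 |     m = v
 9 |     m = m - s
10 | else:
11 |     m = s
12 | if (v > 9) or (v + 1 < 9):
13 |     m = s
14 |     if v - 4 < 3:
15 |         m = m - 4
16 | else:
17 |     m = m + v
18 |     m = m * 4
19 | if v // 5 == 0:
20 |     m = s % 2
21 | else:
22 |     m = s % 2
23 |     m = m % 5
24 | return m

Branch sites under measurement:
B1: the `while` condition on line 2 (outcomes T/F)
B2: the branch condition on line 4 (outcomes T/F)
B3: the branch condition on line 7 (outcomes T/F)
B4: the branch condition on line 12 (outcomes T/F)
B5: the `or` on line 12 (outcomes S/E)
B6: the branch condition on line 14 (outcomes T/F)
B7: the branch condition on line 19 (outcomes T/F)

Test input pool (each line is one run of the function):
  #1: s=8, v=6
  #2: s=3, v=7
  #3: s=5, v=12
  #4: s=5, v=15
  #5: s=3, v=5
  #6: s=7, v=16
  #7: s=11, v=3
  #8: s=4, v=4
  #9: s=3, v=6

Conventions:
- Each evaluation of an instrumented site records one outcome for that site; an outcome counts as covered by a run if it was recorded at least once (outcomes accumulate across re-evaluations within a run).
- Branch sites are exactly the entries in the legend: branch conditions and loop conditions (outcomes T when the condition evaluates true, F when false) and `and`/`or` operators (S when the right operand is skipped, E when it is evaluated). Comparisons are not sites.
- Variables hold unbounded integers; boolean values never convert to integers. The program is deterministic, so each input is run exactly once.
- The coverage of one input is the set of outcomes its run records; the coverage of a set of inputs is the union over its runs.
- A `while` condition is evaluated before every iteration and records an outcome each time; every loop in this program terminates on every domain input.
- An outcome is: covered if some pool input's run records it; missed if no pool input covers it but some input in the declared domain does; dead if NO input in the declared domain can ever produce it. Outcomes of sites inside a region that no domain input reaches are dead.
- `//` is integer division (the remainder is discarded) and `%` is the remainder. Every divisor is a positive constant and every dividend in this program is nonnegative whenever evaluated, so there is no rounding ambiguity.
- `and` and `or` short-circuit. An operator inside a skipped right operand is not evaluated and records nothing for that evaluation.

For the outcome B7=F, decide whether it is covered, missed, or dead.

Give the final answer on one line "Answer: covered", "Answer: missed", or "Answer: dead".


B7=F is recorded by pool input(s) 1, 2, 3, 4, 5, 6, 9 -> covered
Answer: covered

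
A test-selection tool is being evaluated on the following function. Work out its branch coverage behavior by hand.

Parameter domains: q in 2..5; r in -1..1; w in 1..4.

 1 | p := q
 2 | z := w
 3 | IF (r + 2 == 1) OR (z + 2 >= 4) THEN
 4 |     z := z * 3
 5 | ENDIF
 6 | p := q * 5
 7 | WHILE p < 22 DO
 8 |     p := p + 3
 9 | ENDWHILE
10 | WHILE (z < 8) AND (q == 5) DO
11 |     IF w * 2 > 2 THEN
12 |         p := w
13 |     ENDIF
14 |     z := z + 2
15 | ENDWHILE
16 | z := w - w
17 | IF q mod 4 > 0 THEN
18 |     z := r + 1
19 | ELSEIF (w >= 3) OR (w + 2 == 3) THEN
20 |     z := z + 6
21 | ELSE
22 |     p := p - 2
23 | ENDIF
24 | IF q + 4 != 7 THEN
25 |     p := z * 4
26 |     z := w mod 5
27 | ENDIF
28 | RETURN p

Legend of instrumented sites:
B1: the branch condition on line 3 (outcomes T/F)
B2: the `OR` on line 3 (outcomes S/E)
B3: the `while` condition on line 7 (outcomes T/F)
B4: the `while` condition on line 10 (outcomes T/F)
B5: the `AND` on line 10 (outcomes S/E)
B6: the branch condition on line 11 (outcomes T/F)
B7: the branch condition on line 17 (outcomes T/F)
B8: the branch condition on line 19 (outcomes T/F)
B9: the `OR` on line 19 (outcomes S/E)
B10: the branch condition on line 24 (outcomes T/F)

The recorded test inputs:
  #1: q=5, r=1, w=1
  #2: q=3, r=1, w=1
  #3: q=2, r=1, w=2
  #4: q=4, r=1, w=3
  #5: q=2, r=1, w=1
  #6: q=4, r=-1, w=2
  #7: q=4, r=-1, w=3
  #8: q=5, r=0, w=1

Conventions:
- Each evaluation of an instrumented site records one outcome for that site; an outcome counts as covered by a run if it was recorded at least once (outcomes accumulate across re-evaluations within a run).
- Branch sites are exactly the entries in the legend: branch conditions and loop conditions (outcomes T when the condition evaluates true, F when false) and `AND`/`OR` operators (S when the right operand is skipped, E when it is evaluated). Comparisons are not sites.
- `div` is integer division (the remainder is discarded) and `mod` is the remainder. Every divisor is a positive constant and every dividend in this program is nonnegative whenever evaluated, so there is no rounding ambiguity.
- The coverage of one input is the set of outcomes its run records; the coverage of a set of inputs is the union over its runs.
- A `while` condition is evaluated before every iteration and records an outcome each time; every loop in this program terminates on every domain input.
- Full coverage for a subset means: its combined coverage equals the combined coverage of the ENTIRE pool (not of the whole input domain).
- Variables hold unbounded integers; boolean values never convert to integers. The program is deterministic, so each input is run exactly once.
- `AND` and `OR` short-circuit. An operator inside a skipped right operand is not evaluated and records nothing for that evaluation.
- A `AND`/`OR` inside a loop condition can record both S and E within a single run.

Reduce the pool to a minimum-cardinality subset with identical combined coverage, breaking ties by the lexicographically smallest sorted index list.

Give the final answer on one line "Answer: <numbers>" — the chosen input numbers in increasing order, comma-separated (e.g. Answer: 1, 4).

#1 (q=5, r=1, w=1) -> B2->E, B1->F, B3->F, B5->E, B4->T, B6->F, B5->E, B4->T, B6->F, B5->E, B4->T, B6->F, B5->E, B4->T, ...; covered: B1=F, B2=E, B3=F, B4=T, B4=F, B5=S, B5=E, B6=F, B7=T, B10=T
#2 (q=3, r=1, w=1) -> B2->E, B1->F, B3->T, B3->T, B3->T, B3->F, B5->E, B4->F, B7->T, B10->F; covered: B1=F, B2=E, B3=T, B3=F, B4=F, B5=E, B7=T, B10=F
#3 (q=2, r=1, w=2) -> B2->E, B1->T, B3->T, B3->T, B3->T, B3->T, B3->F, B5->E, B4->F, B7->T, B10->T; covered: B1=T, B2=E, B3=T, B3=F, B4=F, B5=E, B7=T, B10=T
#4 (q=4, r=1, w=3) -> B2->E, B1->T, B3->T, B3->F, B5->S, B4->F, B7->F, B9->S, B8->T, B10->T; covered: B1=T, B2=E, B3=T, B3=F, B4=F, B5=S, B7=F, B8=T, B9=S, B10=T
#5 (q=2, r=1, w=1) -> B2->E, B1->F, B3->T, B3->T, B3->T, B3->T, B3->F, B5->E, B4->F, B7->T, B10->T; covered: B1=F, B2=E, B3=T, B3=F, B4=F, B5=E, B7=T, B10=T
#6 (q=4, r=-1, w=2) -> B2->S, B1->T, B3->T, B3->F, B5->E, B4->F, B7->F, B9->E, B8->F, B10->T; covered: B1=T, B2=S, B3=T, B3=F, B4=F, B5=E, B7=F, B8=F, B9=E, B10=T
#7 (q=4, r=-1, w=3) -> B2->S, B1->T, B3->T, B3->F, B5->S, B4->F, B7->F, B9->S, B8->T, B10->T; covered: B1=T, B2=S, B3=T, B3=F, B4=F, B5=S, B7=F, B8=T, B9=S, B10=T
#8 (q=5, r=0, w=1) -> B2->E, B1->F, B3->F, B5->E, B4->T, B6->F, B5->E, B4->T, B6->F, B5->E, B4->T, B6->F, B5->E, B4->T, ...; covered: B1=F, B2=E, B3=F, B4=T, B4=F, B5=S, B5=E, B6=F, B7=T, B10=T
together the pool reaches 19 outcomes: B1=T, B1=F, B2=S, B2=E, B3=T, B3=F, B4=T, B4=F, B5=S, B5=E, B6=F, B7=T, B7=F, B8=T, B8=F, B9=S, B9=E, B10=T, B10=F
every size-1 subset falls short of the 19 outcomes (best: 10/19)
every size-2 subset falls short of the 19 outcomes (best: 16/19)
every size-3 subset falls short of the 19 outcomes (best: 18/19)
at size 4, {1, 2, 4, 6} reaches all 19 outcomes; every lexicographically earlier size-4 subset fails

Answer: 1, 2, 4, 6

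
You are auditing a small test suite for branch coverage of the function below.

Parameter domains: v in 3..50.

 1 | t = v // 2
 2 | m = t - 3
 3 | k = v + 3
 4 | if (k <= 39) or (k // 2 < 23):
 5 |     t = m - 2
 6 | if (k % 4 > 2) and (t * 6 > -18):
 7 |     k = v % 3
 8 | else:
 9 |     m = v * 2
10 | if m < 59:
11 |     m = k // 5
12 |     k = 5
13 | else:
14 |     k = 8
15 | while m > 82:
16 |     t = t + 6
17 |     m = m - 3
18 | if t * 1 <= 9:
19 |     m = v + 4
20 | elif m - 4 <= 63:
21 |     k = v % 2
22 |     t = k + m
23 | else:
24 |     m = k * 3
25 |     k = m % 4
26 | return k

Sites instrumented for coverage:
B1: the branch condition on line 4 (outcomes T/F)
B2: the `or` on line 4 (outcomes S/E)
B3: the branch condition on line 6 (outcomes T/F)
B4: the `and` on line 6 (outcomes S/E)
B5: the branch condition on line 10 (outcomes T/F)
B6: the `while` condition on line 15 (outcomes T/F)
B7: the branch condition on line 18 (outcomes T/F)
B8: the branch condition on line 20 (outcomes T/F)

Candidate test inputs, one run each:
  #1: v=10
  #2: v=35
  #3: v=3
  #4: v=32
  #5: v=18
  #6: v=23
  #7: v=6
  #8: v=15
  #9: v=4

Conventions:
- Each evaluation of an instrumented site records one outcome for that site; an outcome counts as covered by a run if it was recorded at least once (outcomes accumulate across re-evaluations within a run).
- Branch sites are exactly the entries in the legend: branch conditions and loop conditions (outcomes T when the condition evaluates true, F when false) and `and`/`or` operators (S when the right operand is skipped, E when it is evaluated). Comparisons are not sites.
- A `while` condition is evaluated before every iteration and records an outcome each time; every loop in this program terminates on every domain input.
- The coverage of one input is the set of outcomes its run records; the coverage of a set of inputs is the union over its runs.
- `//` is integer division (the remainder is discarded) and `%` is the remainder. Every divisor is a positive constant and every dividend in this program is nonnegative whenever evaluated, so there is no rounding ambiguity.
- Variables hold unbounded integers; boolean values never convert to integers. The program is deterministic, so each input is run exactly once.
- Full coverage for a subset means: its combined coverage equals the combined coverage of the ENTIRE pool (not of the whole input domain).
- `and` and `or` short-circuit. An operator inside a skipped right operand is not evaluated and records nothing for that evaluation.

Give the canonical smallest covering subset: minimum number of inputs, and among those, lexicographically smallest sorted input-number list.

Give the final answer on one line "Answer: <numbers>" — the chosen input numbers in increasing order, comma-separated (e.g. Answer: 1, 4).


run #1 (v=10) runs B2->S, B1->T, B4->S, B3->F, B5->T, B6->F, B7->T; records B1=T, B2=S, B3=F, B4=S, B5=T, B6=F, B7=T
run #2 (v=35) runs B2->S, B1->T, B4->S, B3->F, B5->F, B6->F, B7->F, B8->F; records B1=T, B2=S, B3=F, B4=S, B5=F, B6=F, B7=F, B8=F
run #3 (v=3) runs B2->S, B1->T, B4->S, B3->F, B5->T, B6->F, B7->T; records B1=T, B2=S, B3=F, B4=S, B5=T, B6=F, B7=T
run #4 (v=32) runs B2->S, B1->T, B4->E, B3->T, B5->T, B6->F, B7->F, B8->T; records B1=T, B2=S, B3=T, B4=E, B5=T, B6=F, B7=F, B8=T
run #5 (v=18) runs B2->S, B1->T, B4->S, B3->F, B5->T, B6->F, B7->T; records B1=T, B2=S, B3=F, B4=S, B5=T, B6=F, B7=T
run #6 (v=23) runs B2->S, B1->T, B4->S, B3->F, B5->T, B6->F, B7->T; records B1=T, B2=S, B3=F, B4=S, B5=T, B6=F, B7=T
run #7 (v=6) runs B2->S, B1->T, B4->S, B3->F, B5->T, B6->F, B7->T; records B1=T, B2=S, B3=F, B4=S, B5=T, B6=F, B7=T
run #8 (v=15) runs B2->S, B1->T, B4->S, B3->F, B5->T, B6->F, B7->T; records B1=T, B2=S, B3=F, B4=S, B5=T, B6=F, B7=T
run #9 (v=4) runs B2->S, B1->T, B4->E, B3->F, B5->T, B6->F, B7->T; records B1=T, B2=S, B3=F, B4=E, B5=T, B6=F, B7=T
the full pool covers 13 outcomes: B1=T, B2=S, B3=T, B3=F, B4=S, B4=E, B5=T, B5=F, B6=F, B7=T, B7=F, B8=T, B8=F
checked all size-1 subsets: none covers 13 outcomes (max 8/13)
checked all size-2 subsets: none covers 13 outcomes (max 12/13)
size 3: inputs {1, 2, 4} cover all 13 outcomes, and no lexicographically smaller subset of this size does
Answer: 1, 2, 4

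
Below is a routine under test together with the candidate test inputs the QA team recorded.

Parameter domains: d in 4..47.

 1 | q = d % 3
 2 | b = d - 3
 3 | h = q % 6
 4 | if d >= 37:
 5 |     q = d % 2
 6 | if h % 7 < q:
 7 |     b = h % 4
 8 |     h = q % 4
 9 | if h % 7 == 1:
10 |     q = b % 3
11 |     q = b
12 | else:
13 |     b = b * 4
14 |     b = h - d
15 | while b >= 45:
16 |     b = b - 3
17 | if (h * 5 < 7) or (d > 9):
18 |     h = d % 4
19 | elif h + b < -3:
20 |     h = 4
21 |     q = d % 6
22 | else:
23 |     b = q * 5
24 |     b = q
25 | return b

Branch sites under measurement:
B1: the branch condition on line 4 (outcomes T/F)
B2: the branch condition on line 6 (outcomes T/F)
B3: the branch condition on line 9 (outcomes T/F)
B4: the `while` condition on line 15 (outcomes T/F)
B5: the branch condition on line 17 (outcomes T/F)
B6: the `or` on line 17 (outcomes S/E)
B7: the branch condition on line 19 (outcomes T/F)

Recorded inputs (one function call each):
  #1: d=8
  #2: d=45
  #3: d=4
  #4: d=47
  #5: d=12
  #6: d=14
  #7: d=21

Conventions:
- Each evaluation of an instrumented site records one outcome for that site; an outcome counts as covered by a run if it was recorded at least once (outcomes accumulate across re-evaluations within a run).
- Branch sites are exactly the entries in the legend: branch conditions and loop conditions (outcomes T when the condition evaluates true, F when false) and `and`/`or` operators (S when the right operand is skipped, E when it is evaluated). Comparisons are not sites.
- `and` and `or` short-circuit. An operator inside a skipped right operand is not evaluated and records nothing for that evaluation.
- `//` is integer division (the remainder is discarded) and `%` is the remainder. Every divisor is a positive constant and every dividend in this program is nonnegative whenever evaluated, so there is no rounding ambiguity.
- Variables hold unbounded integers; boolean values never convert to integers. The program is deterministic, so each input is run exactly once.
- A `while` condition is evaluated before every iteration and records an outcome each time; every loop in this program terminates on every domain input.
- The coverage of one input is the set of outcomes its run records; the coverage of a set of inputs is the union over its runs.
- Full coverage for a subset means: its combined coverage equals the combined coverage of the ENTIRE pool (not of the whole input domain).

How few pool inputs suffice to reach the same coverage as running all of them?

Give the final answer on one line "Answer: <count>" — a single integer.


run #1 (d=8) records B1=F, B2=F, B3=F, B4=F, B5=F, B6=E, B7=T
run #2 (d=45) records B1=T, B2=T, B3=T, B4=F, B5=T, B6=S
run #3 (d=4) records B1=F, B2=F, B3=T, B4=F, B5=T, B6=S
run #4 (d=47) records B1=T, B2=F, B3=F, B4=F, B5=T, B6=E
run #5 (d=12) records B1=F, B2=F, B3=F, B4=F, B5=T, B6=S
run #6 (d=14) records B1=F, B2=F, B3=F, B4=F, B5=T, B6=E
run #7 (d=21) records B1=F, B2=F, B3=F, B4=F, B5=T, B6=S
the full pool covers 12 outcomes: B1=T, B1=F, B2=T, B2=F, B3=T, B3=F, B4=F, B5=T, B5=F, B6=S, B6=E, B7=T
checked all size-1 subsets: none covers 12 outcomes (max 7/12)
inputs {1, 2} (size 2) cover everything; no size-2 subset with a lexicographically smaller index list covers all 12
Answer: 2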